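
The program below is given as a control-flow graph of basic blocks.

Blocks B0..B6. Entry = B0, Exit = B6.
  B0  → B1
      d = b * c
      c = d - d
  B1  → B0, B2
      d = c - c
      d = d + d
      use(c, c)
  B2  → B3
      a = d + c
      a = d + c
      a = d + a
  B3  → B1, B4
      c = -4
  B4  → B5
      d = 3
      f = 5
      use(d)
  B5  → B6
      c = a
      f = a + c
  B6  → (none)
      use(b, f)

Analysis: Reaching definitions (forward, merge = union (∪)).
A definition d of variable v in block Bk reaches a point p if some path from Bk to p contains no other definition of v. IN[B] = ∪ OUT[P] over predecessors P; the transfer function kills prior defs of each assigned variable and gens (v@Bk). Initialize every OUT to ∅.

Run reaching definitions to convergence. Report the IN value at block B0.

Answer: {a@B2, c@B0, c@B3, d@B1}

Trace:
Converged values:
  B0:   IN={a@B2, c@B0, c@B3, d@B1}   OUT={a@B2, c@B0, d@B0}
  B1:   IN={a@B2, c@B0, c@B3, d@B0, d@B1}   OUT={a@B2, c@B0, c@B3, d@B1}
  B2:   IN={a@B2, c@B0, c@B3, d@B1}   OUT={a@B2, c@B0, c@B3, d@B1}
  B3:   IN={a@B2, c@B0, c@B3, d@B1}   OUT={a@B2, c@B3, d@B1}
  B4:   IN={a@B2, c@B3, d@B1}   OUT={a@B2, c@B3, d@B4, f@B4}
  B5:   IN={a@B2, c@B3, d@B4, f@B4}   OUT={a@B2, c@B5, d@B4, f@B5}
  B6:   IN={a@B2, c@B5, d@B4, f@B5}   OUT={a@B2, c@B5, d@B4, f@B5}

Merge at B0 (entry node, so the boundary value {} is joined with the incoming edge(s)): IN[B0] = {} ⊔ OUT[B1] = {a@B2, c@B0, c@B3, d@B1}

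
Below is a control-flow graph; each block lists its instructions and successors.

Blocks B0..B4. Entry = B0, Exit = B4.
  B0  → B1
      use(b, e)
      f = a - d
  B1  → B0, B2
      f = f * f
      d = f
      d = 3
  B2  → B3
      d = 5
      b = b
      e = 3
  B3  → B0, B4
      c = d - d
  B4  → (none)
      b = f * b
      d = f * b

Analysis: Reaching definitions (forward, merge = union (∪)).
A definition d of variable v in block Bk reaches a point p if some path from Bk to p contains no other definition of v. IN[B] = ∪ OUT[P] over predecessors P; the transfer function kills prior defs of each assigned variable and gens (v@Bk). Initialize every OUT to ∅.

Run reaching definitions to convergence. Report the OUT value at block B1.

Per-block solution:
  B0:  IN={b@B2, c@B3, d@B1, d@B2, e@B2, f@B1}  OUT={b@B2, c@B3, d@B1, d@B2, e@B2, f@B0}
  B1:  IN={b@B2, c@B3, d@B1, d@B2, e@B2, f@B0}  OUT={b@B2, c@B3, d@B1, e@B2, f@B1}
  B2:  IN={b@B2, c@B3, d@B1, e@B2, f@B1}  OUT={b@B2, c@B3, d@B2, e@B2, f@B1}
  B3:  IN={b@B2, c@B3, d@B2, e@B2, f@B1}  OUT={b@B2, c@B3, d@B2, e@B2, f@B1}
  B4:  IN={b@B2, c@B3, d@B2, e@B2, f@B1}  OUT={b@B4, c@B3, d@B4, e@B2, f@B1}

Merge at B1: IN[B1] = OUT[B0] = {b@B2, c@B3, d@B1, d@B2, e@B2, f@B0}
Applying B1's transfer function to that IN value gives OUT[B1] (row B1 above).

Answer: {b@B2, c@B3, d@B1, e@B2, f@B1}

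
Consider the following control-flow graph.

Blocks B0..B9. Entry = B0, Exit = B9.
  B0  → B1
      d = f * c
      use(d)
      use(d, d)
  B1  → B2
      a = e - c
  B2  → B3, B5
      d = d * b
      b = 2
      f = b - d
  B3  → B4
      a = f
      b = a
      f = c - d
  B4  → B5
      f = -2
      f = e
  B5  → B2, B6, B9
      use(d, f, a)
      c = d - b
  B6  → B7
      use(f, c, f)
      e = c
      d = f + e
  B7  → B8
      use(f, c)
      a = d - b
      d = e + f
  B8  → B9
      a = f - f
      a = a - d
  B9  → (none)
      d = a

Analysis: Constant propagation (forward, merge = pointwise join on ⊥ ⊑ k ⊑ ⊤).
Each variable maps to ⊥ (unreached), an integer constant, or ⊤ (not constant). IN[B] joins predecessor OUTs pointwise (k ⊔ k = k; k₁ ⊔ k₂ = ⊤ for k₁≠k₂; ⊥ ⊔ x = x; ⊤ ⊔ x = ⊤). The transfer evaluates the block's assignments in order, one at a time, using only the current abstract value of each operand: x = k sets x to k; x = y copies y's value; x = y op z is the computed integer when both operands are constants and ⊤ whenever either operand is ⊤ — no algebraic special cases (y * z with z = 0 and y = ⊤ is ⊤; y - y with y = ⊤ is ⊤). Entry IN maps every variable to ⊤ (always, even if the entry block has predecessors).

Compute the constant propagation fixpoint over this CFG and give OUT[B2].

Per-block solution:
  B0:  IN=(all ⊤)  OUT=(all ⊤)
  B1:  IN=(all ⊤)  OUT=(all ⊤)
  B2:  IN=(all ⊤)  OUT={b:2; rest ⊤}
  B3:  IN={b:2; rest ⊤}  OUT=(all ⊤)
  B4:  IN=(all ⊤)  OUT=(all ⊤)
  B5:  IN=(all ⊤)  OUT=(all ⊤)
  B6:  IN=(all ⊤)  OUT=(all ⊤)
  B7:  IN=(all ⊤)  OUT=(all ⊤)
  B8:  IN=(all ⊤)  OUT=(all ⊤)
  B9:  IN=(all ⊤)  OUT=(all ⊤)

Merge at B2: IN[B2] = OUT[B1] ⊔ OUT[B5] = {a: ⊤, b: ⊤, c: ⊤, d: ⊤, e: ⊤, f: ⊤}
Applying B2's transfer function to that IN value gives OUT[B2] (row B2 above).

Answer: {a: ⊤, b: 2, c: ⊤, d: ⊤, e: ⊤, f: ⊤}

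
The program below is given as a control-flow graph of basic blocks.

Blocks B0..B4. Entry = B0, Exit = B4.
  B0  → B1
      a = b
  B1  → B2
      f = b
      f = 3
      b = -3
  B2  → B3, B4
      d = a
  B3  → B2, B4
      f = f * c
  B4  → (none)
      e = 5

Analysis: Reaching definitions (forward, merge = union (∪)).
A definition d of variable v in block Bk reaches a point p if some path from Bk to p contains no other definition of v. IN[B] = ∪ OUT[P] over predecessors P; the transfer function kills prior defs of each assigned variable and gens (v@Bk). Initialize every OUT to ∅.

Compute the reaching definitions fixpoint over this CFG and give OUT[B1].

Per-block solution:
  B0:  IN={}  OUT={a@B0}
  B1:  IN={a@B0}  OUT={a@B0, b@B1, f@B1}
  B2:  IN={a@B0, b@B1, d@B2, f@B1, f@B3}  OUT={a@B0, b@B1, d@B2, f@B1, f@B3}
  B3:  IN={a@B0, b@B1, d@B2, f@B1, f@B3}  OUT={a@B0, b@B1, d@B2, f@B3}
  B4:  IN={a@B0, b@B1, d@B2, f@B1, f@B3}  OUT={a@B0, b@B1, d@B2, e@B4, f@B1, f@B3}

Merge at B1: IN[B1] = OUT[B0] = {a@B0}
Applying B1's transfer function to that IN value gives OUT[B1] (row B1 above).

Answer: {a@B0, b@B1, f@B1}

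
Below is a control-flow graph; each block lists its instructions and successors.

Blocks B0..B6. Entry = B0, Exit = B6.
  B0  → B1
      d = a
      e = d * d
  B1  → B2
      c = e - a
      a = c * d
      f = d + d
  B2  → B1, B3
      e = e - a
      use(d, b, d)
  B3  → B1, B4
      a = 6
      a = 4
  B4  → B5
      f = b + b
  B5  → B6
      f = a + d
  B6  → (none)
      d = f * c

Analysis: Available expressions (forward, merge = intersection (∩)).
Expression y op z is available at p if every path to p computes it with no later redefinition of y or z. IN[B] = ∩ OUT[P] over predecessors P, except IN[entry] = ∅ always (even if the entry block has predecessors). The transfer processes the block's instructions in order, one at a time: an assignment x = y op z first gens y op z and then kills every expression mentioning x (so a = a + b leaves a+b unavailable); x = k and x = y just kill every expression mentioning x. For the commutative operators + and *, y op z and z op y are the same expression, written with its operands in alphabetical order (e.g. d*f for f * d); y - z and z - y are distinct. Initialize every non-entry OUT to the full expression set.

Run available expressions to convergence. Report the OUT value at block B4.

Answer: {b+b, c*d, d*d, d+d}

Working:
Per-block solution:
  B0:   IN={}   OUT={d*d}
  B1:   IN={d*d}   OUT={c*d, d*d, d+d}
  B2:   IN={c*d, d*d, d+d}   OUT={c*d, d*d, d+d}
  B3:   IN={c*d, d*d, d+d}   OUT={c*d, d*d, d+d}
  B4:   IN={c*d, d*d, d+d}   OUT={b+b, c*d, d*d, d+d}
  B5:   IN={b+b, c*d, d*d, d+d}   OUT={a+d, b+b, c*d, d*d, d+d}
  B6:   IN={a+d, b+b, c*d, d*d, d+d}   OUT={b+b, c*f}

Merge at B4: IN[B4] = OUT[B3] = {c*d, d*d, d+d}
Applying B4's transfer function to that IN value gives OUT[B4] (row B4 above).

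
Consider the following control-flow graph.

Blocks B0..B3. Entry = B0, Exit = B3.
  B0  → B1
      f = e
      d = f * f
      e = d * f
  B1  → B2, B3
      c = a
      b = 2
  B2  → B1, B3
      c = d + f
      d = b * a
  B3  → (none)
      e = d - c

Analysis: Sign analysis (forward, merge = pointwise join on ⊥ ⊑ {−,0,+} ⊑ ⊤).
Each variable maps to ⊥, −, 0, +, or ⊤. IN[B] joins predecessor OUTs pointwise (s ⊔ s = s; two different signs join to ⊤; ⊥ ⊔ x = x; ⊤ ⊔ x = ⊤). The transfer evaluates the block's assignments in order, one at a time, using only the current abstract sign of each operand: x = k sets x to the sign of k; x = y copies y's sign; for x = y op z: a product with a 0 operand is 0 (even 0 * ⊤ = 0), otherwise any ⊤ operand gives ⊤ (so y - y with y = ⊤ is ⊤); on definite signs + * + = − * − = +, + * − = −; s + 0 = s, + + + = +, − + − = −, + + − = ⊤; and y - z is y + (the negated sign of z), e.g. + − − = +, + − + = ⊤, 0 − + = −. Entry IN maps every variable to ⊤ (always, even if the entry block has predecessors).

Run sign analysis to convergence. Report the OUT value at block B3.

Converged values:
  B0:   IN=(all ⊤)   OUT=(all ⊤)
  B1:   IN=(all ⊤)   OUT={b:+; rest ⊤}
  B2:   IN={b:+; rest ⊤}   OUT={b:+; rest ⊤}
  B3:   IN={b:+; rest ⊤}   OUT={b:+; rest ⊤}

Merge at B3: IN[B3] = OUT[B1] ⊔ OUT[B2] = {a: ⊤, b: +, c: ⊤, d: ⊤, e: ⊤, f: ⊤}
Applying B3's transfer function to that IN value gives OUT[B3] (row B3 above).

Answer: {a: ⊤, b: +, c: ⊤, d: ⊤, e: ⊤, f: ⊤}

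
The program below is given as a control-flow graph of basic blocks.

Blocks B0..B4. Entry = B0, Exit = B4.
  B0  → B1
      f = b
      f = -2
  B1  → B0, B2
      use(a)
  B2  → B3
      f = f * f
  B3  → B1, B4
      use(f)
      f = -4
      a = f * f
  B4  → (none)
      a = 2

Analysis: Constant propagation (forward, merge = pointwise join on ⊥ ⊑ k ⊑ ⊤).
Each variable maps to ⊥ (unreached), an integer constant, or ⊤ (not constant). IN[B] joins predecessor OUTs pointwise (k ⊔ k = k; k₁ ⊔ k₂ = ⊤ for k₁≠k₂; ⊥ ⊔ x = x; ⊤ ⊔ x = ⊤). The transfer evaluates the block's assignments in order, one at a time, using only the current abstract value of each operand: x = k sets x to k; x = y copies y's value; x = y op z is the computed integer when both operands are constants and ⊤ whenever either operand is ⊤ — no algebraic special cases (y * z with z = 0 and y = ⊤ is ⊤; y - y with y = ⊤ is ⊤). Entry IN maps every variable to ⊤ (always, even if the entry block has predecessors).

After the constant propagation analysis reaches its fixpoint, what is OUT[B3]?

Fixpoint table:
  B0: | IN=(all ⊤) | OUT={f:-2; rest ⊤}
  B1: | IN=(all ⊤) | OUT=(all ⊤)
  B2: | IN=(all ⊤) | OUT=(all ⊤)
  B3: | IN=(all ⊤) | OUT={a:16, f:-4; rest ⊤}
  B4: | IN={a:16, f:-4; rest ⊤} | OUT={a:2, f:-4; rest ⊤}

Merge at B3: IN[B3] = OUT[B2] = {a: ⊤, b: ⊤, c: ⊤, d: ⊤, e: ⊤, f: ⊤}
Applying B3's transfer function to that IN value gives OUT[B3] (row B3 above).

Answer: {a: 16, b: ⊤, c: ⊤, d: ⊤, e: ⊤, f: -4}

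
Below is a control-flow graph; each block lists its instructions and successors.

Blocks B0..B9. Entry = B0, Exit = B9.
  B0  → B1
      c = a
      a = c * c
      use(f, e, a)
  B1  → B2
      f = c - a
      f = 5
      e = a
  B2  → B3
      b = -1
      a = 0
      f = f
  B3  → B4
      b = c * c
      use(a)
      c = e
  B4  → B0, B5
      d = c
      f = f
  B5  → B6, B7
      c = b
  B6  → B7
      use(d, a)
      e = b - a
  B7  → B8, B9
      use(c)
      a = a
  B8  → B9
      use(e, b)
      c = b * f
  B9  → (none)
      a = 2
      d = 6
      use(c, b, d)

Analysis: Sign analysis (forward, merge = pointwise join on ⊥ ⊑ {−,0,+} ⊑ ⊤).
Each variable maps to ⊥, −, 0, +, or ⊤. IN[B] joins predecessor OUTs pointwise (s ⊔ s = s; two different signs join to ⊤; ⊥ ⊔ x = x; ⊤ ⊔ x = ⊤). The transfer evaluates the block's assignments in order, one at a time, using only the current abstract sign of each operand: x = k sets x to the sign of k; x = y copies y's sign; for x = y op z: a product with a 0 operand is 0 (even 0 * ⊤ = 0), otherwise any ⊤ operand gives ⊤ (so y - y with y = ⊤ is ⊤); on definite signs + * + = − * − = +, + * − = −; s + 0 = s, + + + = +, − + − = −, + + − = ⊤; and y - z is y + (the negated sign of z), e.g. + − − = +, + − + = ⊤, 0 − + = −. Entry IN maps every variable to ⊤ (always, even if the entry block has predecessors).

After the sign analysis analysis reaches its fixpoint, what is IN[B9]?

Fixpoint table:
  B0:  IN=(all ⊤)  OUT=(all ⊤)
  B1:  IN=(all ⊤)  OUT={f:+; rest ⊤}
  B2:  IN={f:+; rest ⊤}  OUT={a:0, b:-, f:+; rest ⊤}
  B3:  IN={a:0, b:-, f:+; rest ⊤}  OUT={a:0, f:+; rest ⊤}
  B4:  IN={a:0, f:+; rest ⊤}  OUT={a:0, f:+; rest ⊤}
  B5:  IN={a:0, f:+; rest ⊤}  OUT={a:0, f:+; rest ⊤}
  B6:  IN={a:0, f:+; rest ⊤}  OUT={a:0, f:+; rest ⊤}
  B7:  IN={a:0, f:+; rest ⊤}  OUT={a:0, f:+; rest ⊤}
  B8:  IN={a:0, f:+; rest ⊤}  OUT={a:0, f:+; rest ⊤}
  B9:  IN={a:0, f:+; rest ⊤}  OUT={a:+, d:+, f:+; rest ⊤}

Merge at B9: IN[B9] = OUT[B7] ⊔ OUT[B8] = {a: 0, b: ⊤, c: ⊤, d: ⊤, e: ⊤, f: +}

Answer: {a: 0, b: ⊤, c: ⊤, d: ⊤, e: ⊤, f: +}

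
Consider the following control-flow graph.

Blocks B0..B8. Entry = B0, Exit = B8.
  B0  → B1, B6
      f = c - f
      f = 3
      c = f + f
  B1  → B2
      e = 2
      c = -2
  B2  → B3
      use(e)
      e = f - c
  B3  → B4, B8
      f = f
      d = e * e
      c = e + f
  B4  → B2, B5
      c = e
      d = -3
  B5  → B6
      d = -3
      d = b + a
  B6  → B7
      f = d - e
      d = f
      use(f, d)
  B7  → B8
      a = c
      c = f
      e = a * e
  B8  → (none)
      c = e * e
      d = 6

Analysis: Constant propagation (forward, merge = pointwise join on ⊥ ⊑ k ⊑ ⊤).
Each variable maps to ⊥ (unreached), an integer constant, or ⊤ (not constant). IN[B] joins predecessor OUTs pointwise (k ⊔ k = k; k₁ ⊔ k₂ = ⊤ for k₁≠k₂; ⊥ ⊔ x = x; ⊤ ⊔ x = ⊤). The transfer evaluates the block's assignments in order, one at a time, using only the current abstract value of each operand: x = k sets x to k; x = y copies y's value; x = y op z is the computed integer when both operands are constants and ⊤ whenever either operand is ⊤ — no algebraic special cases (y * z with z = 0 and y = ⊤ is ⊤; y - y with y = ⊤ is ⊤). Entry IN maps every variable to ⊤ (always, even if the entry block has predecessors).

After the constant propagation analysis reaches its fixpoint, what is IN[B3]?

Converged values:
  B0:   IN=(all ⊤)   OUT={c:6, f:3; rest ⊤}
  B1:   IN={c:6, f:3; rest ⊤}   OUT={c:-2, e:2, f:3; rest ⊤}
  B2:   IN={f:3; rest ⊤}   OUT={f:3; rest ⊤}
  B3:   IN={f:3; rest ⊤}   OUT={f:3; rest ⊤}
  B4:   IN={f:3; rest ⊤}   OUT={d:-3, f:3; rest ⊤}
  B5:   IN={d:-3, f:3; rest ⊤}   OUT={f:3; rest ⊤}
  B6:   IN={f:3; rest ⊤}   OUT=(all ⊤)
  B7:   IN=(all ⊤)   OUT=(all ⊤)
  B8:   IN=(all ⊤)   OUT={d:6; rest ⊤}

Merge at B3: IN[B3] = OUT[B2] = {a: ⊤, b: ⊤, c: ⊤, d: ⊤, e: ⊤, f: 3}

Answer: {a: ⊤, b: ⊤, c: ⊤, d: ⊤, e: ⊤, f: 3}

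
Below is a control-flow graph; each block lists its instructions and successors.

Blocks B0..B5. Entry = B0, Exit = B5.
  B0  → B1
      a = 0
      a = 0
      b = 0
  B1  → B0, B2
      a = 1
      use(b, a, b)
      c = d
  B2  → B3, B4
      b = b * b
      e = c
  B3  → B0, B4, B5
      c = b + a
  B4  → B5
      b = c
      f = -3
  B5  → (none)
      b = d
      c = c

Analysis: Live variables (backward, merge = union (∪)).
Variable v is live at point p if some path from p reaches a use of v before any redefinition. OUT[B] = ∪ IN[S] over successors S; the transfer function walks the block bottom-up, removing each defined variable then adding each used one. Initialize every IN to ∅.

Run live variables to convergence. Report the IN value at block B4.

Converged values:
  B0:   IN={d}   OUT={b, d}
  B1:   IN={b, d}   OUT={a, b, c, d}
  B2:   IN={a, b, c, d}   OUT={a, b, c, d}
  B3:   IN={a, b, d}   OUT={c, d}
  B4:   IN={c, d}   OUT={c, d}
  B5:   IN={c, d}   OUT={}

Merge at B4: OUT[B4] = IN[B5] = {c, d}
Applying B4's transfer function to that OUT value gives IN[B4] (row B4 above).

Answer: {c, d}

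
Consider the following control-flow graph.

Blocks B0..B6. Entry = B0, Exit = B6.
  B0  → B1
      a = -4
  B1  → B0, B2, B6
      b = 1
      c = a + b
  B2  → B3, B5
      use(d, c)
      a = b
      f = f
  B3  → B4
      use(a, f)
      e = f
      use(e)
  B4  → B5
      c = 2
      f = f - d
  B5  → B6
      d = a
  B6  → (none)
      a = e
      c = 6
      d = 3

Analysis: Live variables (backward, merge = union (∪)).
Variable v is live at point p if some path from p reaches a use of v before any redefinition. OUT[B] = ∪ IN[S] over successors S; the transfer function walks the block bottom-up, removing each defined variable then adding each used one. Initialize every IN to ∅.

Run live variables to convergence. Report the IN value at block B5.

Answer: {a, e}

Trace:
Converged values:
  B0: | IN={d, e, f} | OUT={a, d, e, f}
  B1: | IN={a, d, e, f} | OUT={b, c, d, e, f}
  B2: | IN={b, c, d, e, f} | OUT={a, d, e, f}
  B3: | IN={a, d, f} | OUT={a, d, e, f}
  B4: | IN={a, d, e, f} | OUT={a, e}
  B5: | IN={a, e} | OUT={e}
  B6: | IN={e} | OUT={}

Merge at B5: OUT[B5] = IN[B6] = {e}
Applying B5's transfer function to that OUT value gives IN[B5] (row B5 above).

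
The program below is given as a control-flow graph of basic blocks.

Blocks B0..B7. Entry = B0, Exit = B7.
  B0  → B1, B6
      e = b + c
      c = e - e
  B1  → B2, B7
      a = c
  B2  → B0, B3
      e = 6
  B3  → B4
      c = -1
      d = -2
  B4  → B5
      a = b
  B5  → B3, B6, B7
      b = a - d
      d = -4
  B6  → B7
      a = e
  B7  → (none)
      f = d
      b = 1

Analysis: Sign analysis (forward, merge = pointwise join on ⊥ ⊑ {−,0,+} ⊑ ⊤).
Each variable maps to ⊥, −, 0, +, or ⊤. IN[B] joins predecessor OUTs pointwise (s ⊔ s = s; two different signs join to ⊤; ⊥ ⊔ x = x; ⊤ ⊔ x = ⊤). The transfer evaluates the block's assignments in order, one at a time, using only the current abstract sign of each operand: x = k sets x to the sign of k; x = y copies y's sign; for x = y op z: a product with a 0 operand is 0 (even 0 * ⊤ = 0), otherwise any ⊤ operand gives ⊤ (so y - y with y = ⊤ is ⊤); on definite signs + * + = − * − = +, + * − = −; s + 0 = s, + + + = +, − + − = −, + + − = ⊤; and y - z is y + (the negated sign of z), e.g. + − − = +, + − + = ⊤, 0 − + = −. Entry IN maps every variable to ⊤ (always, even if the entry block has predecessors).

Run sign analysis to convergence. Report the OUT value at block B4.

Per-block solution:
  B0:   IN=(all ⊤)   OUT=(all ⊤)
  B1:   IN=(all ⊤)   OUT=(all ⊤)
  B2:   IN=(all ⊤)   OUT={e:+; rest ⊤}
  B3:   IN={e:+; rest ⊤}   OUT={c:-, d:-, e:+; rest ⊤}
  B4:   IN={c:-, d:-, e:+; rest ⊤}   OUT={c:-, d:-, e:+; rest ⊤}
  B5:   IN={c:-, d:-, e:+; rest ⊤}   OUT={c:-, d:-, e:+; rest ⊤}
  B6:   IN=(all ⊤)   OUT=(all ⊤)
  B7:   IN=(all ⊤)   OUT={b:+; rest ⊤}

Merge at B4: IN[B4] = OUT[B3] = {a: ⊤, b: ⊤, c: -, d: -, e: +, f: ⊤}
Applying B4's transfer function to that IN value gives OUT[B4] (row B4 above).

Answer: {a: ⊤, b: ⊤, c: -, d: -, e: +, f: ⊤}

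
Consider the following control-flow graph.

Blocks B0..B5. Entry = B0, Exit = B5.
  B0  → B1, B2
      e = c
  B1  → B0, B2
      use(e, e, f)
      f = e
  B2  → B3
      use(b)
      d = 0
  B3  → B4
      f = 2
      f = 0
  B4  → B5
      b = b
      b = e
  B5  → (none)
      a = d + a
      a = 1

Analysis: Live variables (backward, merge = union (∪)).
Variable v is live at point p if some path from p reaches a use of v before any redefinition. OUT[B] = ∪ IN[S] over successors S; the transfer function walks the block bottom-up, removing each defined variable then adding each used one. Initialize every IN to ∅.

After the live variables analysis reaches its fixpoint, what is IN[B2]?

Per-block solution:
  B0:  IN={a, b, c, f}  OUT={a, b, c, e, f}
  B1:  IN={a, b, c, e, f}  OUT={a, b, c, e, f}
  B2:  IN={a, b, e}  OUT={a, b, d, e}
  B3:  IN={a, b, d, e}  OUT={a, b, d, e}
  B4:  IN={a, b, d, e}  OUT={a, d}
  B5:  IN={a, d}  OUT={}

Merge at B2: OUT[B2] = IN[B3] = {a, b, d, e}
Applying B2's transfer function to that OUT value gives IN[B2] (row B2 above).

Answer: {a, b, e}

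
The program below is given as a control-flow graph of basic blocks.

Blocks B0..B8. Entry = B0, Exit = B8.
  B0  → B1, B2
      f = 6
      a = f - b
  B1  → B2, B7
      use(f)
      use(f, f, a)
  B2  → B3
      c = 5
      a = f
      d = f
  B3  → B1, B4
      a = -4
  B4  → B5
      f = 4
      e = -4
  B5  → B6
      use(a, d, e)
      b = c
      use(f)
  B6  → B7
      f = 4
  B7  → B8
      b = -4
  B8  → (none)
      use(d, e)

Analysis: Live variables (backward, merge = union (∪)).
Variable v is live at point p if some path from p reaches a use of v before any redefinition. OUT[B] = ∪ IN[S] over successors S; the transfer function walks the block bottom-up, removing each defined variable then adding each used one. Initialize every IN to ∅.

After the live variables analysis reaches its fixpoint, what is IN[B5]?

Answer: {a, c, d, e, f}

Trace:
Fixpoint table:
  B0: | IN={b, d, e} | OUT={a, d, e, f}
  B1: | IN={a, d, e, f} | OUT={d, e, f}
  B2: | IN={e, f} | OUT={c, d, e, f}
  B3: | IN={c, d, e, f} | OUT={a, c, d, e, f}
  B4: | IN={a, c, d} | OUT={a, c, d, e, f}
  B5: | IN={a, c, d, e, f} | OUT={d, e}
  B6: | IN={d, e} | OUT={d, e}
  B7: | IN={d, e} | OUT={d, e}
  B8: | IN={d, e} | OUT={}

Merge at B5: OUT[B5] = IN[B6] = {d, e}
Applying B5's transfer function to that OUT value gives IN[B5] (row B5 above).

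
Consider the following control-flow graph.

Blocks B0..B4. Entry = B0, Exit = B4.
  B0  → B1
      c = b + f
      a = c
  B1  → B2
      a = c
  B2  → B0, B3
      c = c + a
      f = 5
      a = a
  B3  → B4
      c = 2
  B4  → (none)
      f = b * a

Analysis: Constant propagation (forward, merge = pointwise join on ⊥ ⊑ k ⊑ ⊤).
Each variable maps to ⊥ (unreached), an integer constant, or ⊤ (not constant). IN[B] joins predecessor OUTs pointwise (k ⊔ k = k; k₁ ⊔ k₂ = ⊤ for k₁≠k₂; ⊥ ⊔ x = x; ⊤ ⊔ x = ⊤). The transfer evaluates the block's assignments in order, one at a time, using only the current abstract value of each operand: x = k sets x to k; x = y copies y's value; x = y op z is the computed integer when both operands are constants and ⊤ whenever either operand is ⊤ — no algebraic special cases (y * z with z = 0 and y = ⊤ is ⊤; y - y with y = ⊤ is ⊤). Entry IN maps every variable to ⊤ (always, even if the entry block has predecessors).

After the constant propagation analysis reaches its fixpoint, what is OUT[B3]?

Answer: {a: ⊤, b: ⊤, c: 2, d: ⊤, e: ⊤, f: 5}

Working:
Fixpoint table:
  B0:  IN=(all ⊤)  OUT=(all ⊤)
  B1:  IN=(all ⊤)  OUT=(all ⊤)
  B2:  IN=(all ⊤)  OUT={f:5; rest ⊤}
  B3:  IN={f:5; rest ⊤}  OUT={c:2, f:5; rest ⊤}
  B4:  IN={c:2, f:5; rest ⊤}  OUT={c:2; rest ⊤}

Merge at B3: IN[B3] = OUT[B2] = {a: ⊤, b: ⊤, c: ⊤, d: ⊤, e: ⊤, f: 5}
Applying B3's transfer function to that IN value gives OUT[B3] (row B3 above).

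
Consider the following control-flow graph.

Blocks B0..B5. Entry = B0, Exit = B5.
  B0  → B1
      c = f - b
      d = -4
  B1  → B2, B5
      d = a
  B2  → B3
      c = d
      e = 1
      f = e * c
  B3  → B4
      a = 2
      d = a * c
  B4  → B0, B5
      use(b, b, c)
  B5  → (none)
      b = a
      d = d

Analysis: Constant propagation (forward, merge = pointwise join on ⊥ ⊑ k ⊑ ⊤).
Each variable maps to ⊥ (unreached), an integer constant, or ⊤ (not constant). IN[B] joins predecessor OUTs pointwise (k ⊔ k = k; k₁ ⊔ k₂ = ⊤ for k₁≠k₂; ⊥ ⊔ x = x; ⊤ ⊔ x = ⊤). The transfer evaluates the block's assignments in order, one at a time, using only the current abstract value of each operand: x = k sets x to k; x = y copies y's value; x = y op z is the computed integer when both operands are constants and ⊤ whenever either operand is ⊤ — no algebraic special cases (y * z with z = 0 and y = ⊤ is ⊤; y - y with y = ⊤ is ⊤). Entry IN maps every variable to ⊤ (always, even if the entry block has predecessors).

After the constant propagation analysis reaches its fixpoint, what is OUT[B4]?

Answer: {a: 2, b: ⊤, c: ⊤, d: ⊤, e: 1, f: ⊤}

Derivation:
Fixpoint table:
  B0:   IN=(all ⊤)   OUT={d:-4; rest ⊤}
  B1:   IN={d:-4; rest ⊤}   OUT=(all ⊤)
  B2:   IN=(all ⊤)   OUT={e:1; rest ⊤}
  B3:   IN={e:1; rest ⊤}   OUT={a:2, e:1; rest ⊤}
  B4:   IN={a:2, e:1; rest ⊤}   OUT={a:2, e:1; rest ⊤}
  B5:   IN=(all ⊤)   OUT=(all ⊤)

Merge at B4: IN[B4] = OUT[B3] = {a: 2, b: ⊤, c: ⊤, d: ⊤, e: 1, f: ⊤}
Applying B4's transfer function to that IN value gives OUT[B4] (row B4 above).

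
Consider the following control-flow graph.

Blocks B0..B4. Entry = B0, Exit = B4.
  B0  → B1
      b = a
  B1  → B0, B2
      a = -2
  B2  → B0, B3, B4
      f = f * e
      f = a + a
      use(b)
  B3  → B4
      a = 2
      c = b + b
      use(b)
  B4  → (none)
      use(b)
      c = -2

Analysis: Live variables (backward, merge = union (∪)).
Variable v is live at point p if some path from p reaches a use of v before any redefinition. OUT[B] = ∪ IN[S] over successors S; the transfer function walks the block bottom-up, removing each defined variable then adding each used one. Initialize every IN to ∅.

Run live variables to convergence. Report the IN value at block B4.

Fixpoint table:
  B0:  IN={a, e, f}  OUT={b, e, f}
  B1:  IN={b, e, f}  OUT={a, b, e, f}
  B2:  IN={a, b, e, f}  OUT={a, b, e, f}
  B3:  IN={b}  OUT={b}
  B4:  IN={b}  OUT={}

B4 is the boundary node: OUT[B4] = {}
Applying B4's transfer function to that OUT value gives IN[B4] (row B4 above).

Answer: {b}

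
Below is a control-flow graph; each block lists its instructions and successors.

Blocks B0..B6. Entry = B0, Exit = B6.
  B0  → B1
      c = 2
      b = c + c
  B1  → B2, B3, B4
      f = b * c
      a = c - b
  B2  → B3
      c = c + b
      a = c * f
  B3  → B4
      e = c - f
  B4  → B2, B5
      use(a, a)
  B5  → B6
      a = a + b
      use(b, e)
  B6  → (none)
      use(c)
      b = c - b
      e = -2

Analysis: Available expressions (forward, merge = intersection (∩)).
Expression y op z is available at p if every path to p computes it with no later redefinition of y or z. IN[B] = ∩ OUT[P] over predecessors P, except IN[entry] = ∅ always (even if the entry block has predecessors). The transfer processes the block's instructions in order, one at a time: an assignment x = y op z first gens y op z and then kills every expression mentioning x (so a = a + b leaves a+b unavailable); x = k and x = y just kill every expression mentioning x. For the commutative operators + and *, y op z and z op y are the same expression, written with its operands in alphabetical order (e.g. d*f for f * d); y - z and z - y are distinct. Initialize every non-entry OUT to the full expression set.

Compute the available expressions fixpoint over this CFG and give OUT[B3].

Converged values:
  B0:  IN={}  OUT={c+c}
  B1:  IN={c+c}  OUT={b*c, c+c, c-b}
  B2:  IN={}  OUT={c*f}
  B3:  IN={}  OUT={c-f}
  B4:  IN={}  OUT={}
  B5:  IN={}  OUT={}
  B6:  IN={}  OUT={}

Merge at B3: IN[B3] = OUT[B1] ∩ OUT[B2] = {}
Applying B3's transfer function to that IN value gives OUT[B3] (row B3 above).

Answer: {c-f}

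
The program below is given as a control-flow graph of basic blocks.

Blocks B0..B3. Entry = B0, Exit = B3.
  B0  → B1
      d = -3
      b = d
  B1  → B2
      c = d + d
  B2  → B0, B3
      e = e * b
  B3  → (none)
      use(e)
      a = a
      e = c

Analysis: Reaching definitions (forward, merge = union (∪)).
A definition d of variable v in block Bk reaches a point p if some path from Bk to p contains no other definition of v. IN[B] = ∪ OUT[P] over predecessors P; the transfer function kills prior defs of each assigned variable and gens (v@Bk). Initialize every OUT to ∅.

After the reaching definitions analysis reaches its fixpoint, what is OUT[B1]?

Fixpoint table:
  B0:   IN={b@B0, c@B1, d@B0, e@B2}   OUT={b@B0, c@B1, d@B0, e@B2}
  B1:   IN={b@B0, c@B1, d@B0, e@B2}   OUT={b@B0, c@B1, d@B0, e@B2}
  B2:   IN={b@B0, c@B1, d@B0, e@B2}   OUT={b@B0, c@B1, d@B0, e@B2}
  B3:   IN={b@B0, c@B1, d@B0, e@B2}   OUT={a@B3, b@B0, c@B1, d@B0, e@B3}

Merge at B1: IN[B1] = OUT[B0] = {b@B0, c@B1, d@B0, e@B2}
Applying B1's transfer function to that IN value gives OUT[B1] (row B1 above).

Answer: {b@B0, c@B1, d@B0, e@B2}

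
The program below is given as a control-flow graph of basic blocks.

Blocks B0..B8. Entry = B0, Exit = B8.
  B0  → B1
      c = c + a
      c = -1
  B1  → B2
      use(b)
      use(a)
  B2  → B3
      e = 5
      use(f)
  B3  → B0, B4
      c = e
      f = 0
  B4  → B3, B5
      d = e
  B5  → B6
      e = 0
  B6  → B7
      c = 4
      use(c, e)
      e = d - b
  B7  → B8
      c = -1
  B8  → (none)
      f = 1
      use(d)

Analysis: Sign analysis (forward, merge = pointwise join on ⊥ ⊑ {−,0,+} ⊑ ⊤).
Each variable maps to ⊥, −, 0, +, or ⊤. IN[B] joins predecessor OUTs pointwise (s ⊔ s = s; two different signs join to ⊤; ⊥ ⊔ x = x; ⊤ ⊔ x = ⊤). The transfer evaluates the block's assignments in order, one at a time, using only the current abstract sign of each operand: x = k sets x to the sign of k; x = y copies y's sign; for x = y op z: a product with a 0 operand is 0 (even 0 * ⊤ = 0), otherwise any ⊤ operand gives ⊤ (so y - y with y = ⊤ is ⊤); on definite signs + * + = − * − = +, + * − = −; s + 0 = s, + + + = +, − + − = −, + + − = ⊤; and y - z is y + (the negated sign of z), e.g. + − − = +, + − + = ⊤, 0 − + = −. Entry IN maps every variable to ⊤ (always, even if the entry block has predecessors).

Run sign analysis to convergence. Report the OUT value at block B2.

Answer: {a: ⊤, b: ⊤, c: -, d: ⊤, e: +, f: ⊤}

Derivation:
Fixpoint table:
  B0: | IN=(all ⊤) | OUT={c:-; rest ⊤}
  B1: | IN={c:-; rest ⊤} | OUT={c:-; rest ⊤}
  B2: | IN={c:-; rest ⊤} | OUT={c:-, e:+; rest ⊤}
  B3: | IN={e:+; rest ⊤} | OUT={c:+, e:+, f:0; rest ⊤}
  B4: | IN={c:+, e:+, f:0; rest ⊤} | OUT={c:+, d:+, e:+, f:0; rest ⊤}
  B5: | IN={c:+, d:+, e:+, f:0; rest ⊤} | OUT={c:+, d:+, e:0, f:0; rest ⊤}
  B6: | IN={c:+, d:+, e:0, f:0; rest ⊤} | OUT={c:+, d:+, f:0; rest ⊤}
  B7: | IN={c:+, d:+, f:0; rest ⊤} | OUT={c:-, d:+, f:0; rest ⊤}
  B8: | IN={c:-, d:+, f:0; rest ⊤} | OUT={c:-, d:+, f:+; rest ⊤}

Merge at B2: IN[B2] = OUT[B1] = {a: ⊤, b: ⊤, c: -, d: ⊤, e: ⊤, f: ⊤}
Applying B2's transfer function to that IN value gives OUT[B2] (row B2 above).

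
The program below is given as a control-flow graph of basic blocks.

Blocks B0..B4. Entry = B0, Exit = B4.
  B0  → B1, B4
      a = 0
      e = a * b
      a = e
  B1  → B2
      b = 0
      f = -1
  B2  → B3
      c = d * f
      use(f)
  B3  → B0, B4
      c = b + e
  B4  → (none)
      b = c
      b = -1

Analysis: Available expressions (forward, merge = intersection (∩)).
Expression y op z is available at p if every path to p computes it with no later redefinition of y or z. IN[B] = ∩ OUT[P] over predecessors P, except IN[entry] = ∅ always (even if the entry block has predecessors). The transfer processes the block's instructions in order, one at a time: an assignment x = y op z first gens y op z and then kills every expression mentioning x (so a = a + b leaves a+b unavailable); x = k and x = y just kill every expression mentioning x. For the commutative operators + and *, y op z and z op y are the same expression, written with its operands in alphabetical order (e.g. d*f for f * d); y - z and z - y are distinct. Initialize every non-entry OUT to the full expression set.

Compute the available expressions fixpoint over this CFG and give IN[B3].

Answer: {d*f}

Trace:
Per-block solution:
  B0:  IN={}  OUT={}
  B1:  IN={}  OUT={}
  B2:  IN={}  OUT={d*f}
  B3:  IN={d*f}  OUT={b+e, d*f}
  B4:  IN={}  OUT={}

Merge at B3: IN[B3] = OUT[B2] = {d*f}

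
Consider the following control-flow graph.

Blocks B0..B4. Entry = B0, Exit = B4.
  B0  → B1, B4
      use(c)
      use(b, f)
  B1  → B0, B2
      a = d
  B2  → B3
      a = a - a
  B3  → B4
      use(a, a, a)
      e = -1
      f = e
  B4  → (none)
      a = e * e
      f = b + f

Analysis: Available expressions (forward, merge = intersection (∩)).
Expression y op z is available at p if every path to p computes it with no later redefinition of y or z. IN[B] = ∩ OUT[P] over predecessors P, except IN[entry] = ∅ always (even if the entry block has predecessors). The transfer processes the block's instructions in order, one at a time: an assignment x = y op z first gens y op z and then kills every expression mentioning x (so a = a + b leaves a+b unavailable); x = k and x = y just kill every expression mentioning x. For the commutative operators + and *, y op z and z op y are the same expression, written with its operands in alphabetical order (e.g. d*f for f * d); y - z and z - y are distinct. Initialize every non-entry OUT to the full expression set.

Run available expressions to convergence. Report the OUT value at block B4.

Per-block solution:
  B0:  IN={}  OUT={}
  B1:  IN={}  OUT={}
  B2:  IN={}  OUT={}
  B3:  IN={}  OUT={}
  B4:  IN={}  OUT={e*e}

Merge at B4: IN[B4] = OUT[B0] ∩ OUT[B3] = {}
Applying B4's transfer function to that IN value gives OUT[B4] (row B4 above).

Answer: {e*e}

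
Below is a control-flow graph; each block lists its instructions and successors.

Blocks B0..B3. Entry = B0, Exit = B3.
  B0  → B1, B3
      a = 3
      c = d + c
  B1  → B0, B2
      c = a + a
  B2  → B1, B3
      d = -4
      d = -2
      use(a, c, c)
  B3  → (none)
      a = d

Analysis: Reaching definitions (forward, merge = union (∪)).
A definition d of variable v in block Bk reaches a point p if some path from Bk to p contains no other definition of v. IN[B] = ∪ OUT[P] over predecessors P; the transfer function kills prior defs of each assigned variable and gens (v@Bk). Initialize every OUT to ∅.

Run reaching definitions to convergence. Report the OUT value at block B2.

Converged values:
  B0: | IN={a@B0, c@B1, d@B2} | OUT={a@B0, c@B0, d@B2}
  B1: | IN={a@B0, c@B0, c@B1, d@B2} | OUT={a@B0, c@B1, d@B2}
  B2: | IN={a@B0, c@B1, d@B2} | OUT={a@B0, c@B1, d@B2}
  B3: | IN={a@B0, c@B0, c@B1, d@B2} | OUT={a@B3, c@B0, c@B1, d@B2}

Merge at B2: IN[B2] = OUT[B1] = {a@B0, c@B1, d@B2}
Applying B2's transfer function to that IN value gives OUT[B2] (row B2 above).

Answer: {a@B0, c@B1, d@B2}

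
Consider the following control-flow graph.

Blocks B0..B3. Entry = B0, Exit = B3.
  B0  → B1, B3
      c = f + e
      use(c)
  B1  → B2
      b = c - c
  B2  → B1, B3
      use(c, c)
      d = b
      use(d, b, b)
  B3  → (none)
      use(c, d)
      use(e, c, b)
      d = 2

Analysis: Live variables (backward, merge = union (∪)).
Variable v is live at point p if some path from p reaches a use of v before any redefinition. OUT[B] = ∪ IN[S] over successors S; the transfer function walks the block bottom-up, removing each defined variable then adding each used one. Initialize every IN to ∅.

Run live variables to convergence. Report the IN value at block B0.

Converged values:
  B0:   IN={b, d, e, f}   OUT={b, c, d, e}
  B1:   IN={c, e}   OUT={b, c, e}
  B2:   IN={b, c, e}   OUT={b, c, d, e}
  B3:   IN={b, c, d, e}   OUT={}

Merge at B0: OUT[B0] = IN[B1] ⊔ IN[B3] = {b, c, d, e}
Applying B0's transfer function to that OUT value gives IN[B0] (row B0 above).

Answer: {b, d, e, f}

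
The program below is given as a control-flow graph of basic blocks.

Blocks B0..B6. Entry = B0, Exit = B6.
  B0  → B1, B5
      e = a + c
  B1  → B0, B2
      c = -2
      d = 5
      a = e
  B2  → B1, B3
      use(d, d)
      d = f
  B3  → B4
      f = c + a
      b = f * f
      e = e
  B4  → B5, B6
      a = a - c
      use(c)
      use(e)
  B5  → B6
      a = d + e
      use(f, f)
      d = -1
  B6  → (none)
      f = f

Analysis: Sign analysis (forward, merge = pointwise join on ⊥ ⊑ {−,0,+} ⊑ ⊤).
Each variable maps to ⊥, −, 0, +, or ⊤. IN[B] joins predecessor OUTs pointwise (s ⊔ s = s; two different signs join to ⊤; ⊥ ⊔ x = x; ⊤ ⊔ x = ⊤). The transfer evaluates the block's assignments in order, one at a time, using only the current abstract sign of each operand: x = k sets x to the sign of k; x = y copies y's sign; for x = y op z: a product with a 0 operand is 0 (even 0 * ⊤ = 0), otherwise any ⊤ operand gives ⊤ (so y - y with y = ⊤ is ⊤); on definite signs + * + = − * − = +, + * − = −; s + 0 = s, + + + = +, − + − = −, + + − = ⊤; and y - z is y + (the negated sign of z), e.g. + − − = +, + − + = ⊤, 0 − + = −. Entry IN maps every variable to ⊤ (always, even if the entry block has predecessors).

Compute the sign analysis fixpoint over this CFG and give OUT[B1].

Answer: {a: ⊤, b: ⊤, c: -, d: +, e: ⊤, f: ⊤}

Derivation:
Converged values:
  B0:   IN=(all ⊤)   OUT=(all ⊤)
  B1:   IN=(all ⊤)   OUT={c:-, d:+; rest ⊤}
  B2:   IN={c:-, d:+; rest ⊤}   OUT={c:-; rest ⊤}
  B3:   IN={c:-; rest ⊤}   OUT={c:-; rest ⊤}
  B4:   IN={c:-; rest ⊤}   OUT={c:-; rest ⊤}
  B5:   IN=(all ⊤)   OUT={d:-; rest ⊤}
  B6:   IN=(all ⊤)   OUT=(all ⊤)

Merge at B1: IN[B1] = OUT[B0] ⊔ OUT[B2] = {a: ⊤, b: ⊤, c: ⊤, d: ⊤, e: ⊤, f: ⊤}
Applying B1's transfer function to that IN value gives OUT[B1] (row B1 above).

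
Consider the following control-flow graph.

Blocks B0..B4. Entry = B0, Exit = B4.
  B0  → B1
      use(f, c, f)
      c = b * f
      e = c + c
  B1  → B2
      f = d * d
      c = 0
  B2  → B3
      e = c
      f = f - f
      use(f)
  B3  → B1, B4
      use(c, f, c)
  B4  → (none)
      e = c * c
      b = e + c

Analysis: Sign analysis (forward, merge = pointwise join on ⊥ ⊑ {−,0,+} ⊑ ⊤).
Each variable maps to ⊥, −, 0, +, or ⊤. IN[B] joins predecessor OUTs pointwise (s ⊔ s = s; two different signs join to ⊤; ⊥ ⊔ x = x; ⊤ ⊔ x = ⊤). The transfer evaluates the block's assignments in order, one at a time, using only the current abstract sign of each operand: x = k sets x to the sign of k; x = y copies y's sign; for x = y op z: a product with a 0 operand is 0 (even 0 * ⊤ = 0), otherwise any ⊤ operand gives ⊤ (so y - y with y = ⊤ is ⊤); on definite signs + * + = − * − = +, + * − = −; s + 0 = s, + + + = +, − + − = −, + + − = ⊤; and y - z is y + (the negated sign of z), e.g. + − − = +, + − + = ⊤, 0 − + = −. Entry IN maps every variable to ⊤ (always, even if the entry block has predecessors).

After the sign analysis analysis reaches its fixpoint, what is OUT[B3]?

Answer: {a: ⊤, b: ⊤, c: 0, d: ⊤, e: 0, f: ⊤}

Derivation:
Per-block solution:
  B0: | IN=(all ⊤) | OUT=(all ⊤)
  B1: | IN=(all ⊤) | OUT={c:0; rest ⊤}
  B2: | IN={c:0; rest ⊤} | OUT={c:0, e:0; rest ⊤}
  B3: | IN={c:0, e:0; rest ⊤} | OUT={c:0, e:0; rest ⊤}
  B4: | IN={c:0, e:0; rest ⊤} | OUT={b:0, c:0, e:0; rest ⊤}

Merge at B3: IN[B3] = OUT[B2] = {a: ⊤, b: ⊤, c: 0, d: ⊤, e: 0, f: ⊤}
Applying B3's transfer function to that IN value gives OUT[B3] (row B3 above).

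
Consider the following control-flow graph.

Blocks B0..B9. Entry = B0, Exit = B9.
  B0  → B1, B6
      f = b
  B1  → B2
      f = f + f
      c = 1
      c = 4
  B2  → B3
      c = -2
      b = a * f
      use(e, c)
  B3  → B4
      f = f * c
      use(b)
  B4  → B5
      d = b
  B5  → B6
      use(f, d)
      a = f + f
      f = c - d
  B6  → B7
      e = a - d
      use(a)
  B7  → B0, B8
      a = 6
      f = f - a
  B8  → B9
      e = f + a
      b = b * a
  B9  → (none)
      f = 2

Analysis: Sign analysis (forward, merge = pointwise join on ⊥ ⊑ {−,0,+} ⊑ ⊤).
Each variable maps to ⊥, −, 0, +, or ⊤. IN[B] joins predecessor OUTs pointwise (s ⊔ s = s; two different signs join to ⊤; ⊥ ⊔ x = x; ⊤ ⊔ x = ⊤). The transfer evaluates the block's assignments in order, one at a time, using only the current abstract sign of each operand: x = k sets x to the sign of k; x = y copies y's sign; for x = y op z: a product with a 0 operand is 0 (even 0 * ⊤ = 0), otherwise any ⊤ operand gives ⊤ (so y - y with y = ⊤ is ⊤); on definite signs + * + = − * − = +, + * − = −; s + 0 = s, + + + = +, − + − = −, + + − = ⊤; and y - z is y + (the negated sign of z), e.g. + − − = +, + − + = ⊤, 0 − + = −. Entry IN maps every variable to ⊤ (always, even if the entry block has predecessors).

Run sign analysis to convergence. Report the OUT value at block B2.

Fixpoint table:
  B0:   IN=(all ⊤)   OUT=(all ⊤)
  B1:   IN=(all ⊤)   OUT={c:+; rest ⊤}
  B2:   IN={c:+; rest ⊤}   OUT={c:-; rest ⊤}
  B3:   IN={c:-; rest ⊤}   OUT={c:-; rest ⊤}
  B4:   IN={c:-; rest ⊤}   OUT={c:-; rest ⊤}
  B5:   IN={c:-; rest ⊤}   OUT={c:-; rest ⊤}
  B6:   IN=(all ⊤)   OUT=(all ⊤)
  B7:   IN=(all ⊤)   OUT={a:+; rest ⊤}
  B8:   IN={a:+; rest ⊤}   OUT={a:+; rest ⊤}
  B9:   IN={a:+; rest ⊤}   OUT={a:+, f:+; rest ⊤}

Merge at B2: IN[B2] = OUT[B1] = {a: ⊤, b: ⊤, c: +, d: ⊤, e: ⊤, f: ⊤}
Applying B2's transfer function to that IN value gives OUT[B2] (row B2 above).

Answer: {a: ⊤, b: ⊤, c: -, d: ⊤, e: ⊤, f: ⊤}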